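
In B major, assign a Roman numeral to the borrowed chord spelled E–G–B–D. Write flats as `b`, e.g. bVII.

iv7

The root E is the diatonic 4th degree of B major; the borrowing shows in the chord quality. The diatonic chord on degree 4 would be E (IV), but E–G–B–D is the minor-seventh chord from B minor. As a borrowed chord it is labeled iv7.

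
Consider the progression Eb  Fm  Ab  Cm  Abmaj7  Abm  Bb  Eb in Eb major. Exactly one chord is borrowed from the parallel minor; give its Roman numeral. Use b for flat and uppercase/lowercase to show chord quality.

iv

Eb major has the diatonic set Eb, Fm, Gm, Ab, Bb, Cm, Ddim. Eb, Fm, Ab, Cm, Abmaj7 and Bb are all diatonic. But Abm (Ab–Cb–Eb) is foreign: the diatonic IV on degree 4 is Ab, whereas Abm comes from Eb minor. It is labeled iv.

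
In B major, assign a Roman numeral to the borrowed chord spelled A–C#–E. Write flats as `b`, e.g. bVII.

The root A is the lowered 7th scale degree — diatonically B major has A# there. Diatonically B major has A#dim (vii°) on that degree; A–C#–E is instead the major chord native to B minor, so it takes the label bVII.

bVII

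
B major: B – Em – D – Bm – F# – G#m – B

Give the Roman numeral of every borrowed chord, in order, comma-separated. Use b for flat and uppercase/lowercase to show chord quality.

iv, bIII, i

In B major the diatonic chords are B, C#m, D#m, E, F#, G#m, A#dim. B, F# and G#m are all diatonic. Em (E–G–B) doesn't fit — on degree 4 B major would have E (IV). Em is the degree-4 chord of B minor, so it is the borrowed iv. D (D–F#–A) is not: scale degree 3 in B major carries D#m (iii). In B minor the chord on that degree is D, so here it functions as bIII, borrowed from the parallel minor. Bm (B–D–F#) doesn't fit — on degree 1 B major would have B (I). Bm is the degree-1 chord of B minor, so it is the borrowed i.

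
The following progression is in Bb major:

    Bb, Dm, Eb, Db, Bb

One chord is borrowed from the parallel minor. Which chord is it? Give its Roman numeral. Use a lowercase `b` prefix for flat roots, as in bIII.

bIII

The diatonic triads in Bb major are Bb, Cm, Dm, Eb, F, Gm, Adim. Bb, Dm and Eb are all diatonic. Db (Db–F–Ab) doesn't fit — on degree 3 Bb major would have Dm (iii). Db is the degree-3 chord of Bb minor, so it is the borrowed bIII.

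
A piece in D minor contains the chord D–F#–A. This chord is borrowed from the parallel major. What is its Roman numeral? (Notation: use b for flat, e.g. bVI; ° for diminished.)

I

The root D is the diatonic 1st degree of D minor; the borrowing shows in the chord quality. D–F#–A is a major chord — the form found in D major, not the diatonic i (Dm). Borrowed into D minor it is written I.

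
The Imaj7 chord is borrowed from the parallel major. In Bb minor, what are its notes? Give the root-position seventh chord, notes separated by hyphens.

Bb-D-F-A

The root, Bb, is scale degree 1 — the same note in Bb minor and Bb major; only the chord quality changes. In Bb major the chord on Bb is Bb–D–F–A.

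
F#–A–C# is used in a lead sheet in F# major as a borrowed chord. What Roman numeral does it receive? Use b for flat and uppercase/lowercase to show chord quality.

The root F# is the diatonic 1st degree of F# major; the borrowing shows in the chord quality. F#–A–C# is a minor chord — the form found in F# minor, not the diatonic I (F#). Borrowed into F# major it is written i.

i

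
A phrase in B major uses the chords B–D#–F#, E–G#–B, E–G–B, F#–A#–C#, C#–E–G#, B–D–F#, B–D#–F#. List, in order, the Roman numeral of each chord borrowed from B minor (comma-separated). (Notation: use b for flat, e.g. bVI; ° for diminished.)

B major has the diatonic set B, C#m, D#m, E, F#, G#m, A#dim. B–D#–F# = B, E–G#–B = E, F#–A#–C# = F# and C#–E–G# = C#m all belong to that set. E–G–B doesn't fit — on degree 4 B major would have E (IV). Em is the degree-4 chord of B minor, so it is the borrowed iv. B–D–F# doesn't fit — on degree 1 B major would have B (I). Bm is the degree-1 chord of B minor, so it is the borrowed i.

iv, i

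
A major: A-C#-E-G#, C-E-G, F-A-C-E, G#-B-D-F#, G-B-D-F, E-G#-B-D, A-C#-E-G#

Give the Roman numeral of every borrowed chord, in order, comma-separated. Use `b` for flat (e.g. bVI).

The diatonic triads in A major are A, Bm, C#m, D, E, F#m, G#dim. Of the given chords, A–C#–E–G# = Amaj7, G#–B–D–F# = G#m7b5 and E–G#–B–D = E7 are diatonic. C–E–G is not: scale degree 3 in A major carries C#m (iii). In A minor the chord on that degree is C, so here it functions as bIII, borrowed from the parallel minor. But F–A–C–E is foreign: the diatonic vi on degree 6 is F#m, whereas Fmaj7 comes from A minor. It is labeled bVImaj7. G–B–D–F is not: scale degree 7 in A major carries G#dim (vii°). In A minor the chord on that degree is G7, so here it functions as bVII7, borrowed from the parallel minor.

bIII, bVImaj7, bVII7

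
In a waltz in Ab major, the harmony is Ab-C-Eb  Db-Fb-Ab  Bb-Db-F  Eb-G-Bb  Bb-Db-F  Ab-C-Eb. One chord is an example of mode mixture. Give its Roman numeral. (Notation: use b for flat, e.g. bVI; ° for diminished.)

iv

In Ab major the diatonic chords are Ab, Bbm, Cm, Db, Eb, Fm, Gdim. Ab–C–Eb = Ab, Bb–Db–F = Bbm and Eb–G–Bb = Eb all belong to that set. Db–Fb–Ab doesn't fit — on degree 4 Ab major would have Db (IV). Dbm is the degree-4 chord of Ab minor, so it is the borrowed iv.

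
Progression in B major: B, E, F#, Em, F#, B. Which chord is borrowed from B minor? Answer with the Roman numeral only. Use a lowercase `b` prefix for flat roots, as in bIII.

iv

In B major the diatonic chords are B, C#m, D#m, E, F#, G#m, A#dim. B, E and F# all belong to that set. Em (E–G–B) is not: scale degree 4 in B major carries E (IV). In B minor the chord on that degree is Em, so here it functions as iv, borrowed from the parallel minor.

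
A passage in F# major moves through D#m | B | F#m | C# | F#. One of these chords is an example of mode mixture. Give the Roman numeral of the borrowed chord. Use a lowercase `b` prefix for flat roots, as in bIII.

In F# major the diatonic chords are F#, G#m, A#m, B, C#, D#m, E#dim. Of the given chords, D#m, B, C# and F# are diatonic. But F#m (F#–A–C#) is foreign: the diatonic I on degree 1 is F#, whereas F#m comes from F# minor. It is labeled i.

i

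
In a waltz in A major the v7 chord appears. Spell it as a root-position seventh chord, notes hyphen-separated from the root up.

E-G-B-D

v7 is built on scale degree 5, which is E in both A major and its parallel. Building the minor-seventh chord from the parallel minor on E: E–G–B–D.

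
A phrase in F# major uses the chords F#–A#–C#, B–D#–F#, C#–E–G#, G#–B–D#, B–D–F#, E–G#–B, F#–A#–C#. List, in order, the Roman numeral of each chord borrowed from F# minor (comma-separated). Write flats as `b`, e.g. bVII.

F# major has the diatonic set F#, G#m, A#m, B, C#, D#m, E#dim. F#–A#–C# = F#, B–D#–F# = B and G#–B–D# = G#m are all diatonic. C#–E–G# doesn't fit — on degree 5 F# major would have C# (V). C#m is the degree-5 chord of F# minor, so it is the borrowed v. B–D–F# is not: scale degree 4 in F# major carries B (IV). In F# minor the chord on that degree is Bm, so here it functions as iv, borrowed from the parallel minor. E–G#–B is not: scale degree 7 in F# major carries E#dim (vii°). In F# minor the chord on that degree is E, so here it functions as bVII, borrowed from the parallel minor.

v, iv, bVII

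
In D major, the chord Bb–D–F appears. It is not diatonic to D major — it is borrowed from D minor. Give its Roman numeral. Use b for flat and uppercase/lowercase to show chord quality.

In D major scale degree 6 is B; Bb is its lowered form, from D minor. The diatonic chord on degree 6 would be Bm (vi), but Bb–D–F is the major chord from D minor. As a borrowed chord it is labeled bVI.

bVI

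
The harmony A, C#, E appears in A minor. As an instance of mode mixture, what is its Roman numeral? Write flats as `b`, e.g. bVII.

A is scale degree 1 in A minor. A–C#–E is a major chord — the form found in A major, not the diatonic i (Am). Borrowed into A minor it is written I.

I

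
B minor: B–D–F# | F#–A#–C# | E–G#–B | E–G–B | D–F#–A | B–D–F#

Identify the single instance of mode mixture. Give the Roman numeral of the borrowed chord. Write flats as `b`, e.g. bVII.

B minor has the diatonic set Bm, C#dim, D, Em, F#, G, A (with V from harmonic minor). B–D–F# = Bm, F#–A#–C# = F#, E–G–B = Em and D–F#–A = D all belong to that set. E–G#–B is not: scale degree 4 in B minor carries Em (iv). In B major the chord on that degree is E, so here it functions as IV, borrowed from the parallel major.

IV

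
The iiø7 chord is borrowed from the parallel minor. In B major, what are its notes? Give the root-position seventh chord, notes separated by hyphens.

iiø7 is built on scale degree 2, which is C# in both B major and its parallel. In B minor the chord on C# is C#–E–G–B.

C#-E-G-B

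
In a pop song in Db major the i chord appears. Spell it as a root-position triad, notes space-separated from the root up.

i is built on scale degree 1, which is Db in both Db major and its parallel. Building the minor chord from the parallel minor on Db: Db–Fb–Ab.

Db Fb Ab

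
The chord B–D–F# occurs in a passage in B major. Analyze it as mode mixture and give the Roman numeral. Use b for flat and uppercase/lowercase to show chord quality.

i

The root B is the diatonic 1st degree of B major; the borrowing shows in the chord quality. The diatonic chord on degree 1 would be B (I), but B–D–F# is the minor chord from B minor. As a borrowed chord it is labeled i.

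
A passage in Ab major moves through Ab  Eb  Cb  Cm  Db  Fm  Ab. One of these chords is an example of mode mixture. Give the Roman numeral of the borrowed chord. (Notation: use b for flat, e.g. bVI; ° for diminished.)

Ab major has the diatonic set Ab, Bbm, Cm, Db, Eb, Fm, Gdim. Of the given chords, Ab, Eb, Cm, Db and Fm are diatonic. Cb (Cb–Eb–Gb) doesn't fit — on degree 3 Ab major would have Cm (iii). Cb is the degree-3 chord of Ab minor, so it is the borrowed bIII.

bIII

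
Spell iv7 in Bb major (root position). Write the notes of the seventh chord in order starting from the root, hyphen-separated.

Eb-Gb-Bb-Db

iv7 is built on scale degree 4, which is Eb in both Bb major and its parallel. Building the minor-seventh chord from the parallel minor on Eb: Eb–Gb–Bb–Db.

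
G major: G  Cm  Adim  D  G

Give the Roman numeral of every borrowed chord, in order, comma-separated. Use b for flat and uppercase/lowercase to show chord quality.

iv, ii°

In G major the diatonic chords are G, Am, Bm, C, D, Em, F#dim. G and D are both diatonic. Cm (C–Eb–G) doesn't fit — on degree 4 G major would have C (IV). Cm is the degree-4 chord of G minor, so it is the borrowed iv. But Adim (A–C–Eb) is foreign: the diatonic ii on degree 2 is Am, whereas Adim comes from G minor. It is labeled ii°.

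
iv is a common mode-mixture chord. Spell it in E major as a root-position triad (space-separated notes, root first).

A C E

iv is built on scale degree 4, which is A in both E major and its parallel. Stacking thirds in E minor on A gives A–C–E.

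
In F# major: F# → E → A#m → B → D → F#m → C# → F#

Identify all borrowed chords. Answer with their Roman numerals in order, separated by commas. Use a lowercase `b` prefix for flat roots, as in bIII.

F# major has the diatonic set F#, G#m, A#m, B, C#, D#m, E#dim. F#, A#m, B and C# all belong to that set. But E (E–G#–B) is foreign: the diatonic vii° on degree 7 is E#dim, whereas E comes from F# minor. It is labeled bVII. D (D–F#–A) doesn't fit — on degree 6 F# major would have D#m (vi). D is the degree-6 chord of F# minor, so it is the borrowed bVI. F#m (F#–A–C#) is not: scale degree 1 in F# major carries F# (I). In F# minor the chord on that degree is F#m, so here it functions as i, borrowed from the parallel minor.

bVII, bVI, i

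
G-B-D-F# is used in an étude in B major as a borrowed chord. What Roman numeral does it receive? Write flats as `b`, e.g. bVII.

In B major scale degree 6 is G#; G is its lowered form, from B minor. The diatonic chord on degree 6 would be G#m (vi), but G–B–D–F# is the major-seventh chord from B minor. As a borrowed chord it is labeled bVImaj7.

bVImaj7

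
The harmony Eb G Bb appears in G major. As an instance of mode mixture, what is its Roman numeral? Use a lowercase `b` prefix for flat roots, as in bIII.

The root Eb is the lowered 6th scale degree — diatonically G major has E there. Eb–G–Bb is a major chord — the form found in G minor, not the diatonic vi (Em). Borrowed into G major it is written bVI.

bVI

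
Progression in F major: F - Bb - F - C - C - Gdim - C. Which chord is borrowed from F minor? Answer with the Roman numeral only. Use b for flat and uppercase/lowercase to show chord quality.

In F major the diatonic chords are F, Gm, Am, Bb, C, Dm, Edim. F, Bb and C are all diatonic. Gdim (G–Bb–Db) doesn't fit — on degree 2 F major would have Gm (ii). Gdim is the degree-2 chord of F minor, so it is the borrowed ii°.

ii°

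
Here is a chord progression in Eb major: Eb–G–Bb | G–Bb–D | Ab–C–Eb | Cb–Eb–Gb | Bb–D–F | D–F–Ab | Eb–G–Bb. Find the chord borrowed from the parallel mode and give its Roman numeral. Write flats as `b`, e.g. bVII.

bVI

The diatonic triads in Eb major are Eb, Fm, Gm, Ab, Bb, Cm, Ddim. Eb–G–Bb = Eb, G–Bb–D = Gm, Ab–C–Eb = Ab, Bb–D–F = Bb and D–F–Ab = Ddim are all diatonic. But Cb–Eb–Gb is foreign: the diatonic vi on degree 6 is Cm, whereas Cb comes from Eb minor. It is labeled bVI.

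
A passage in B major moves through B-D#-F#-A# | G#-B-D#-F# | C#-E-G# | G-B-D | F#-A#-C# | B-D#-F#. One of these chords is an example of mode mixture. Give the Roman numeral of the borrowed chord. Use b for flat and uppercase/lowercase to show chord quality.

bVI

The diatonic triads in B major are B, C#m, D#m, E, F#, G#m, A#dim. B–D#–F#–A# = Bmaj7, G#–B–D#–F# = G#m7, C#–E–G# = C#m, F#–A#–C# = F# and B–D#–F# = B are all diatonic. G–B–D is not: scale degree 6 in B major carries G#m (vi). In B minor the chord on that degree is G, so here it functions as bVI, borrowed from the parallel minor.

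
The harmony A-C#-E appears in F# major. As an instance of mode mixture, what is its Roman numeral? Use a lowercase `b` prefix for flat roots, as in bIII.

bIII

The root A is the lowered 3rd scale degree — diatonically F# major has A# there. Diatonically F# major has A#m (iii) on that degree; A–C#–E is instead the major chord native to F# minor, so it takes the label bIII.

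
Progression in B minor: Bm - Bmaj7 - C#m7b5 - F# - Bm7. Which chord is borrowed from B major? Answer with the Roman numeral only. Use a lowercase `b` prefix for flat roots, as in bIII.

Imaj7

The diatonic triads in B minor (with V from harmonic minor) are Bm, C#dim, D, Em, F#, G, A. Of the given chords, Bm, C#m7b5, F# and Bm7 are diatonic. But Bmaj7 (B–D#–F#–A#) is foreign: the diatonic i on degree 1 is Bm, whereas Bmaj7 comes from B major. It is labeled Imaj7.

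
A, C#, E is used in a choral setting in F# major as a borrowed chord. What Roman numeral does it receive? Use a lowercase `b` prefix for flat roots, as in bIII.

A is the lowered form of scale degree 3 in F# major (the diatonic degree 3 is A#). A–C#–E is a major chord — the form found in F# minor, not the diatonic iii (A#m). Borrowed into F# major it is written bIII.

bIII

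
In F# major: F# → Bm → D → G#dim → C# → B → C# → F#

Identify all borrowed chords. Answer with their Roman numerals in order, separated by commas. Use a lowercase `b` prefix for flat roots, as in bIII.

iv, bVI, ii°

The diatonic triads in F# major are F#, G#m, A#m, B, C#, D#m, E#dim. F#, C# and B all belong to that set. Bm (B–D–F#) is not: scale degree 4 in F# major carries B (IV). In F# minor the chord on that degree is Bm, so here it functions as iv, borrowed from the parallel minor. D (D–F#–A) doesn't fit — on degree 6 F# major would have D#m (vi). D is the degree-6 chord of F# minor, so it is the borrowed bVI. But G#dim (G#–B–D) is foreign: the diatonic ii on degree 2 is G#m, whereas G#dim comes from F# minor. It is labeled ii°.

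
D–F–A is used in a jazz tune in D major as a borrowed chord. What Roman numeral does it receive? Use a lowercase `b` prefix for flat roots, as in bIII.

D is scale degree 1 in D major. The diatonic chord on degree 1 would be D (I), but D–F–A is the minor chord from D minor. As a borrowed chord it is labeled i.

i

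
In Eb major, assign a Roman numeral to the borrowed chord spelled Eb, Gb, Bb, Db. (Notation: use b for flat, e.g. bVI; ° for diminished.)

i7

Eb is scale degree 1 in Eb major. The diatonic chord on degree 1 would be Eb (I), but Eb–Gb–Bb–Db is the minor-seventh chord from Eb minor. As a borrowed chord it is labeled i7.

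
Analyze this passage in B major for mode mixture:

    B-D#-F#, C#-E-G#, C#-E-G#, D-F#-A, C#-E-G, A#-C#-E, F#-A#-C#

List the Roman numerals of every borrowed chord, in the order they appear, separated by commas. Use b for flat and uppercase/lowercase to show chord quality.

The diatonic triads in B major are B, C#m, D#m, E, F#, G#m, A#dim. B–D#–F# = B, C#–E–G# = C#m, A#–C#–E = A#dim and F#–A#–C# = F# are all diatonic. D–F#–A is not: scale degree 3 in B major carries D#m (iii). In B minor the chord on that degree is D, so here it functions as bIII, borrowed from the parallel minor. But C#–E–G is foreign: the diatonic ii on degree 2 is C#m, whereas C#dim comes from B minor. It is labeled ii°.

bIII, ii°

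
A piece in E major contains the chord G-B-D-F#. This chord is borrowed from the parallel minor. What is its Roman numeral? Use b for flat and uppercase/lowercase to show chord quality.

bIIImaj7

G is the lowered form of scale degree 3 in E major (the diatonic degree 3 is G#). The diatonic chord on degree 3 would be G#m (iii), but G–B–D–F# is the major-seventh chord from E minor. As a borrowed chord it is labeled bIIImaj7.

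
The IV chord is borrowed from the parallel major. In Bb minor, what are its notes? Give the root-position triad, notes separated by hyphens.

IV is built on scale degree 4, which is Eb in both Bb minor and its parallel. Stacking thirds in Bb major on Eb gives Eb–G–Bb.

Eb-G-Bb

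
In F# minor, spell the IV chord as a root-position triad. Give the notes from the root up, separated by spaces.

The root, B, is scale degree 4 — the same note in F# minor and F# major; only the chord quality changes. In F# major the chord on B is B–D#–F#.

B D# F#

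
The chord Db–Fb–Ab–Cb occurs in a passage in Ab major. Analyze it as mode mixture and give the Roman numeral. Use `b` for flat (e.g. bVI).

iv7

The root Db is the diatonic 4th degree of Ab major; the borrowing shows in the chord quality. Db–Fb–Ab–Cb is a minor-seventh chord — the form found in Ab minor, not the diatonic IV (Db). Borrowed into Ab major it is written iv7.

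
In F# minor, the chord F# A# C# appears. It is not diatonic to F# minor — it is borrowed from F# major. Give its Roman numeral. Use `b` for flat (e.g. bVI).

F# is scale degree 1 in F# minor. Diatonically F# minor has F#m (i) on that degree; F#–A#–C# is instead the major chord native to F# major, so it takes the label I.

I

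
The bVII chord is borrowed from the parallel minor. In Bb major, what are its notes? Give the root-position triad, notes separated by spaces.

Scale degree 7 in Bb major is A. bVII uses the lowered form, Ab, taken from Bb minor. Building the major chord from the parallel minor on Ab: Ab–C–Eb.

Ab C Eb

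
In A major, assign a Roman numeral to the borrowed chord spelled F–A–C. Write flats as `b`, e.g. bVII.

F is the lowered form of scale degree 6 in A major (the diatonic degree 6 is F#). Diatonically A major has F#m (vi) on that degree; F–A–C is instead the major chord native to A minor, so it takes the label bVI.

bVI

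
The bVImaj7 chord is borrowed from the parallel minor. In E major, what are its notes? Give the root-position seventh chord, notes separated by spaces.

C E G B

The root of bVImaj7 is the lowered 6th degree: C# becomes C. Building the major-seventh chord from the parallel minor on C: C–E–G–B.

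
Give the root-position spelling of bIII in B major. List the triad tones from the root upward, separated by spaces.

D F# A

bIII is built on the lowered scale degree 3. In B major degree 3 is D#; lowered it becomes D. Building the major chord from the parallel minor on D: D–F#–A.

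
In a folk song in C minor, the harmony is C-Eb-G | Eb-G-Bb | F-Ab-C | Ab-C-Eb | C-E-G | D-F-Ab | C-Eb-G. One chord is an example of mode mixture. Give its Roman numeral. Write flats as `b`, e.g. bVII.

In C minor (with V from harmonic minor) the diatonic chords are Cm, Ddim, Eb, Fm, G, Ab, Bb. C–Eb–G = Cm, Eb–G–Bb = Eb, F–Ab–C = Fm, Ab–C–Eb = Ab and D–F–Ab = Ddim all belong to that set. C–E–G is not: scale degree 1 in C minor carries Cm (i). In C major the chord on that degree is C, so here it functions as I, borrowed from the parallel major.

I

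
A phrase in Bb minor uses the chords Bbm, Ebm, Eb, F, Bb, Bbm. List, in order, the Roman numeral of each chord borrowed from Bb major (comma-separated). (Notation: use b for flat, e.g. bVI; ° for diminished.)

In Bb minor (with V from harmonic minor) the diatonic chords are Bbm, Cdim, Db, Ebm, F, Gb, Ab. Of the given chords, Bbm, Ebm and F are diatonic. But Eb (Eb–G–Bb) is foreign: the diatonic iv on degree 4 is Ebm, whereas Eb comes from Bb major. It is labeled IV. Bb (Bb–D–F) doesn't fit — on degree 1 Bb minor would have Bbm (i). Bb is the degree-1 chord of Bb major, so it is the borrowed I.

IV, I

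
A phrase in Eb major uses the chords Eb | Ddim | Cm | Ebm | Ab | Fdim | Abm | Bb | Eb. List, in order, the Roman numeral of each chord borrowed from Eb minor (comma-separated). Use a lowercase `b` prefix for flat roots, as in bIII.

Eb major has the diatonic set Eb, Fm, Gm, Ab, Bb, Cm, Ddim. Of the given chords, Eb, Ddim, Cm, Ab and Bb are diatonic. But Ebm (Eb–Gb–Bb) is foreign: the diatonic I on degree 1 is Eb, whereas Ebm comes from Eb minor. It is labeled i. Fdim (F–Ab–Cb) is not: scale degree 2 in Eb major carries Fm (ii). In Eb minor the chord on that degree is Fdim, so here it functions as ii°, borrowed from the parallel minor. But Abm (Ab–Cb–Eb) is foreign: the diatonic IV on degree 4 is Ab, whereas Abm comes from Eb minor. It is labeled iv.

i, ii°, iv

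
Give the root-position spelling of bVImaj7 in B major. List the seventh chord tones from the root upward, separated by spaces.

The root of bVImaj7 is the lowered 6th degree: G# becomes G. Building the major-seventh chord from the parallel minor on G: G–B–D–F#.

G B D F#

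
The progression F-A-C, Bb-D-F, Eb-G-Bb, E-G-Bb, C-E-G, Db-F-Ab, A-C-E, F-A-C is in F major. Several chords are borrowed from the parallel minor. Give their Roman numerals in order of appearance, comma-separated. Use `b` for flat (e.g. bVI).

bVII, bVI

In F major the diatonic chords are F, Gm, Am, Bb, C, Dm, Edim. F–A–C = F, Bb–D–F = Bb, E–G–Bb = Edim, C–E–G = C and A–C–E = Am all belong to that set. Eb–G–Bb is not: scale degree 7 in F major carries Edim (vii°). In F minor the chord on that degree is Eb, so here it functions as bVII, borrowed from the parallel minor. Db–F–Ab doesn't fit — on degree 6 F major would have Dm (vi). Db is the degree-6 chord of F minor, so it is the borrowed bVI.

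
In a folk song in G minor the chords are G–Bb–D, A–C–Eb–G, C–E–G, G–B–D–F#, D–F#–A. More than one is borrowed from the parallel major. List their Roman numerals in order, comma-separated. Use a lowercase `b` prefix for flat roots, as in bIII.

In G minor (with V from harmonic minor) the diatonic chords are Gm, Adim, Bb, Cm, D, Eb, F. Of the given chords, G–Bb–D = Gm, A–C–Eb–G = Am7b5 and D–F#–A = D are diatonic. But C–E–G is foreign: the diatonic iv on degree 4 is Cm, whereas C comes from G major. It is labeled IV. G–B–D–F# is not: scale degree 1 in G minor carries Gm (i). In G major the chord on that degree is Gmaj7, so here it functions as Imaj7, borrowed from the parallel major.

IV, Imaj7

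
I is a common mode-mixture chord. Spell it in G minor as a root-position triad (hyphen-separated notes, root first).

The root, G, is scale degree 1 — the same note in G minor and G major; only the chord quality changes. In G major the chord on G is G–B–D.

G-B-D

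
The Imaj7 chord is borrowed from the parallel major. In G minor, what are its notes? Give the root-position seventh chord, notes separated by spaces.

G B D F#

Imaj7 is built on scale degree 1, which is G in both G minor and its parallel. Building the major-seventh chord from the parallel major on G: G–B–D–F#.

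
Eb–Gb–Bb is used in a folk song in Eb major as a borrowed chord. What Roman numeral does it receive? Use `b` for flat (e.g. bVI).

The root Eb is the diatonic 1st degree of Eb major; the borrowing shows in the chord quality. Eb–Gb–Bb is a minor chord — the form found in Eb minor, not the diatonic I (Eb). Borrowed into Eb major it is written i.

i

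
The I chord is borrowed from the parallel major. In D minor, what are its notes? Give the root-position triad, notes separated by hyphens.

D-F#-A

The root, D, is scale degree 1 — the same note in D minor and D major; only the chord quality changes. Building the major chord from the parallel major on D: D–F#–A.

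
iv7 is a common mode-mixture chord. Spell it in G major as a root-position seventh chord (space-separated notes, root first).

C Eb G Bb

The root, C, is scale degree 4 — the same note in G major and G minor; only the chord quality changes. Stacking thirds in G minor on C gives C–Eb–G–Bb.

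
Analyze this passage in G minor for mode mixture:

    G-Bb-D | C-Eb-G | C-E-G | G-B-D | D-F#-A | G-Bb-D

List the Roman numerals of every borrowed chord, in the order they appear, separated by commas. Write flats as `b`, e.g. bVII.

IV, I

The diatonic triads in G minor (with V from harmonic minor) are Gm, Adim, Bb, Cm, D, Eb, F. G–Bb–D = Gm, C–Eb–G = Cm and D–F#–A = D are all diatonic. C–E–G is not: scale degree 4 in G minor carries Cm (iv). In G major the chord on that degree is C, so here it functions as IV, borrowed from the parallel major. But G–B–D is foreign: the diatonic i on degree 1 is Gm, whereas G comes from G major. It is labeled I.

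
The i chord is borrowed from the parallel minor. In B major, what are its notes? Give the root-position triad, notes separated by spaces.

The root, B, is scale degree 1 — the same note in B major and B minor; only the chord quality changes. In B minor the chord on B is B–D–F#.

B D F#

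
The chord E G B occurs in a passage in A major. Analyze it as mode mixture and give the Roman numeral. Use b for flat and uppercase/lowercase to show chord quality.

v

The root E is the diatonic 5th degree of A major; the borrowing shows in the chord quality. E–G–B is a minor chord — the form found in A minor, not the diatonic V (E). Borrowed into A major it is written v.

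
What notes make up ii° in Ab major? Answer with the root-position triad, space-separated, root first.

Bb Db Fb

ii° is built on scale degree 2, which is Bb in both Ab major and its parallel. In Ab minor the chord on Bb is Bb–Db–Fb.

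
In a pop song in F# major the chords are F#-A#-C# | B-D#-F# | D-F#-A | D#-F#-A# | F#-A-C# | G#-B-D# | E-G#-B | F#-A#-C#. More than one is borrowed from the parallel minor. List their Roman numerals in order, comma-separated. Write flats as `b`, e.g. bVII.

bVI, i, bVII

The diatonic triads in F# major are F#, G#m, A#m, B, C#, D#m, E#dim. Of the given chords, F#–A#–C# = F#, B–D#–F# = B, D#–F#–A# = D#m and G#–B–D# = G#m are diatonic. D–F#–A is not: scale degree 6 in F# major carries D#m (vi). In F# minor the chord on that degree is D, so here it functions as bVI, borrowed from the parallel minor. F#–A–C# is not: scale degree 1 in F# major carries F# (I). In F# minor the chord on that degree is F#m, so here it functions as i, borrowed from the parallel minor. E–G#–B is not: scale degree 7 in F# major carries E#dim (vii°). In F# minor the chord on that degree is E, so here it functions as bVII, borrowed from the parallel minor.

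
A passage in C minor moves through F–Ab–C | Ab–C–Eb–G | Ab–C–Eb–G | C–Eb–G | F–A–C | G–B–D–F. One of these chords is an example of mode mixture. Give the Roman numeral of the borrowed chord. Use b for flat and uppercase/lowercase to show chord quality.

C minor has the diatonic set Cm, Ddim, Eb, Fm, G, Ab, Bb (with V from harmonic minor). F–Ab–C = Fm, Ab–C–Eb–G = Abmaj7, C–Eb–G = Cm and G–B–D–F = G7 all belong to that set. F–A–C is not: scale degree 4 in C minor carries Fm (iv). In C major the chord on that degree is F, so here it functions as IV, borrowed from the parallel major.

IV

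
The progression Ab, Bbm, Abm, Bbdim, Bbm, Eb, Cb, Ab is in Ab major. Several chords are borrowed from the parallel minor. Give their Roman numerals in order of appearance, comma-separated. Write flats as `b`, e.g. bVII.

Ab major has the diatonic set Ab, Bbm, Cm, Db, Eb, Fm, Gdim. Ab, Bbm and Eb all belong to that set. Abm (Ab–Cb–Eb) is not: scale degree 1 in Ab major carries Ab (I). In Ab minor the chord on that degree is Abm, so here it functions as i, borrowed from the parallel minor. But Bbdim (Bb–Db–Fb) is foreign: the diatonic ii on degree 2 is Bbm, whereas Bbdim comes from Ab minor. It is labeled ii°. Cb (Cb–Eb–Gb) is not: scale degree 3 in Ab major carries Cm (iii). In Ab minor the chord on that degree is Cb, so here it functions as bIII, borrowed from the parallel minor.

i, ii°, bIII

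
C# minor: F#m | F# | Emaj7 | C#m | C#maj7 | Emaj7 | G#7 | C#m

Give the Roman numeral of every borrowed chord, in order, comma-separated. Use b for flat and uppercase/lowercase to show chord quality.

C# minor has the diatonic set C#m, D#dim, E, F#m, G#, A, B (with V from harmonic minor). F#m, Emaj7, C#m and G#7 are all diatonic. F# (F#–A#–C#) doesn't fit — on degree 4 C# minor would have F#m (iv). F# is the degree-4 chord of C# major, so it is the borrowed IV. C#maj7 (C#–E#–G#–B#) is not: scale degree 1 in C# minor carries C#m (i). In C# major the chord on that degree is C#maj7, so here it functions as Imaj7, borrowed from the parallel major.

IV, Imaj7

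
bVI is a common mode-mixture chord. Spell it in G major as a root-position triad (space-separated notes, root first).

Eb G Bb

Scale degree 6 in G major is E. bVI uses the lowered form, Eb, taken from G minor. Stacking thirds in G minor on Eb gives Eb–G–Bb.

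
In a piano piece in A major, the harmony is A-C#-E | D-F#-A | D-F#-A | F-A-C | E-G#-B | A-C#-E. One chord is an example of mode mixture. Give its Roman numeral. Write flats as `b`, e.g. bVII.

The diatonic triads in A major are A, Bm, C#m, D, E, F#m, G#dim. Of the given chords, A–C#–E = A, D–F#–A = D and E–G#–B = E are diatonic. F–A–C is not: scale degree 6 in A major carries F#m (vi). In A minor the chord on that degree is F, so here it functions as bVI, borrowed from the parallel minor.

bVI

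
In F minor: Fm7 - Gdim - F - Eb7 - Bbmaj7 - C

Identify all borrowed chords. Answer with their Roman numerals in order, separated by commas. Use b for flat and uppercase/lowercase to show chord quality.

The diatonic triads in F minor (with V from harmonic minor) are Fm, Gdim, Ab, Bbm, C, Db, Eb. Fm7, Gdim, Eb7 and C are all diatonic. F (F–A–C) doesn't fit — on degree 1 F minor would have Fm (i). F is the degree-1 chord of F major, so it is the borrowed I. Bbmaj7 (Bb–D–F–A) is not: scale degree 4 in F minor carries Bbm (iv). In F major the chord on that degree is Bbmaj7, so here it functions as IVmaj7, borrowed from the parallel major.

I, IVmaj7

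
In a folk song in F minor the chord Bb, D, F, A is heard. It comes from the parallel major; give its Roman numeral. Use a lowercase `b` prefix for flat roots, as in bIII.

IVmaj7

The root Bb is the diatonic 4th degree of F minor; the borrowing shows in the chord quality. Diatonically F minor has Bbm (iv) on that degree; Bb–D–F–A is instead the major-seventh chord native to F major, so it takes the label IVmaj7.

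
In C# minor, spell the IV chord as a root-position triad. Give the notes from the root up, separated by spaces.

F# A# C#

The root, F#, is scale degree 4 — the same note in C# minor and C# major; only the chord quality changes. In C# major the chord on F# is F#–A#–C#.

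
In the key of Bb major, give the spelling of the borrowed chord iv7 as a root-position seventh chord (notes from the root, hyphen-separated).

The root, Eb, is scale degree 4 — the same note in Bb major and Bb minor; only the chord quality changes. In Bb minor the chord on Eb is Eb–Gb–Bb–Db.

Eb-Gb-Bb-Db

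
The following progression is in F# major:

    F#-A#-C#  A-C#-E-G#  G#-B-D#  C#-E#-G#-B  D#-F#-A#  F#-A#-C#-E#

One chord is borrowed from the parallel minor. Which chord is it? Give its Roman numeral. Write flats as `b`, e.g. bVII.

bIIImaj7

F# major has the diatonic set F#, G#m, A#m, B, C#, D#m, E#dim. Of the given chords, F#–A#–C# = F#, G#–B–D# = G#m, C#–E#–G#–B = C#7, D#–F#–A# = D#m and F#–A#–C#–E# = F#maj7 are diatonic. A–C#–E–G# is not: scale degree 3 in F# major carries A#m (iii). In F# minor the chord on that degree is Amaj7, so here it functions as bIIImaj7, borrowed from the parallel minor.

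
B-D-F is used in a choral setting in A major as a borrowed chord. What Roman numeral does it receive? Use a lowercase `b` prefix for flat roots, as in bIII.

B is scale degree 2 in A major. B–D–F is a diminished chord — the form found in A minor, not the diatonic ii (Bm). Borrowed into A major it is written ii°.

ii°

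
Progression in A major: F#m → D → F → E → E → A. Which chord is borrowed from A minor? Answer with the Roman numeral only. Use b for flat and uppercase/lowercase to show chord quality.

bVI

The diatonic triads in A major are A, Bm, C#m, D, E, F#m, G#dim. F#m, D, E and A are all diatonic. F (F–A–C) is not: scale degree 6 in A major carries F#m (vi). In A minor the chord on that degree is F, so here it functions as bVI, borrowed from the parallel minor.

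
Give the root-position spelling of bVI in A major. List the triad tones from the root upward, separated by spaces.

The root of bVI is the lowered 6th degree: F# becomes F. In A minor the chord on F is F–A–C.

F A C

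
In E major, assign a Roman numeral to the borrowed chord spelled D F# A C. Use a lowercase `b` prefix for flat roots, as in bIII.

bVII7

The root D is the lowered 7th scale degree — diatonically E major has D# there. D–F#–A–C is a dominant-seventh chord — the form found in E minor, not the diatonic vii° (D#dim). Borrowed into E major it is written bVII7.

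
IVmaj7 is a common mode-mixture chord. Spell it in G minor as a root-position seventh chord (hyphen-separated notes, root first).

C-E-G-B

The root, C, is scale degree 4 — the same note in G minor and G major; only the chord quality changes. Building the major-seventh chord from the parallel major on C: C–E–G–B.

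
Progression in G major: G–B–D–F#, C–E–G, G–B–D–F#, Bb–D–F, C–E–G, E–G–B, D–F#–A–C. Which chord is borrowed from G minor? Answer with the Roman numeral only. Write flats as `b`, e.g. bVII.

The diatonic triads in G major are G, Am, Bm, C, D, Em, F#dim. G–B–D–F# = Gmaj7, C–E–G = C, E–G–B = Em and D–F#–A–C = D7 all belong to that set. Bb–D–F is not: scale degree 3 in G major carries Bm (iii). In G minor the chord on that degree is Bb, so here it functions as bIII, borrowed from the parallel minor.

bIII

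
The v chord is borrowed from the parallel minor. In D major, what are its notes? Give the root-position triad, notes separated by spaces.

The root, A, is scale degree 5 — the same note in D major and D minor; only the chord quality changes. Building the minor chord from the parallel minor on A: A–C–E.

A C E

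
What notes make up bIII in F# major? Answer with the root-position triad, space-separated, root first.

bIII is built on the lowered scale degree 3. In F# major degree 3 is A#; lowered it becomes A. In F# minor the chord on A is A–C#–E.

A C# E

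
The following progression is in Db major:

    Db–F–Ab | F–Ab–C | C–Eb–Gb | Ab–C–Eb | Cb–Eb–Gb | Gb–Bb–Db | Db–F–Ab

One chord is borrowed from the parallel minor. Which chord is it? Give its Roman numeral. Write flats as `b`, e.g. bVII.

bVII

Db major has the diatonic set Db, Ebm, Fm, Gb, Ab, Bbm, Cdim. Db–F–Ab = Db, F–Ab–C = Fm, C–Eb–Gb = Cdim, Ab–C–Eb = Ab and Gb–Bb–Db = Gb all belong to that set. Cb–Eb–Gb doesn't fit — on degree 7 Db major would have Cdim (vii°). Cb is the degree-7 chord of Db minor, so it is the borrowed bVII.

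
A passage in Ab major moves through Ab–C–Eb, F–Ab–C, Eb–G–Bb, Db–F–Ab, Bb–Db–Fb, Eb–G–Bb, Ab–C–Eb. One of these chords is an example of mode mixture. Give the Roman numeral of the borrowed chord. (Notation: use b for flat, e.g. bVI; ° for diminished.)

Ab major has the diatonic set Ab, Bbm, Cm, Db, Eb, Fm, Gdim. Ab–C–Eb = Ab, F–Ab–C = Fm, Eb–G–Bb = Eb and Db–F–Ab = Db all belong to that set. Bb–Db–Fb is not: scale degree 2 in Ab major carries Bbm (ii). In Ab minor the chord on that degree is Bbdim, so here it functions as ii°, borrowed from the parallel minor.

ii°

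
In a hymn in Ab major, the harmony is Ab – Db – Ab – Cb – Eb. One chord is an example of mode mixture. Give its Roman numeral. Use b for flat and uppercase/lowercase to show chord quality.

The diatonic triads in Ab major are Ab, Bbm, Cm, Db, Eb, Fm, Gdim. Ab, Db and Eb are all diatonic. Cb (Cb–Eb–Gb) doesn't fit — on degree 3 Ab major would have Cm (iii). Cb is the degree-3 chord of Ab minor, so it is the borrowed bIII.

bIII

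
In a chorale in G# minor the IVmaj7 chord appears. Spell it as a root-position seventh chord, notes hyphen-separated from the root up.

C#-E#-G#-B#

The root, C#, is scale degree 4 — the same note in G# minor and G# major; only the chord quality changes. Stacking thirds in G# major on C# gives C#–E#–G#–B#.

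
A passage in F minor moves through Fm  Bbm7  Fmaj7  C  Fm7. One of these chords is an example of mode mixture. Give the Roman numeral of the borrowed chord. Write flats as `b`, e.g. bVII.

Imaj7

In F minor (with V from harmonic minor) the diatonic chords are Fm, Gdim, Ab, Bbm, C, Db, Eb. Of the given chords, Fm, Bbm7, C and Fm7 are diatonic. Fmaj7 (F–A–C–E) is not: scale degree 1 in F minor carries Fm (i). In F major the chord on that degree is Fmaj7, so here it functions as Imaj7, borrowed from the parallel major.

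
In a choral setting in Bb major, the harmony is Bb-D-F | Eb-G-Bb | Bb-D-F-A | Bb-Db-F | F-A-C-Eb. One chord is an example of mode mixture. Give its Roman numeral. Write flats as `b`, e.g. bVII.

i

Bb major has the diatonic set Bb, Cm, Dm, Eb, F, Gm, Adim. Of the given chords, Bb–D–F = Bb, Eb–G–Bb = Eb, Bb–D–F–A = Bbmaj7 and F–A–C–Eb = F7 are diatonic. But Bb–Db–F is foreign: the diatonic I on degree 1 is Bb, whereas Bbm comes from Bb minor. It is labeled i.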